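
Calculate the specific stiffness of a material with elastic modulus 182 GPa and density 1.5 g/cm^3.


Specific stiffness = E/rho = 182/1.5 = 121.3 GPa/(g/cm^3)

121.3 GPa/(g/cm^3)


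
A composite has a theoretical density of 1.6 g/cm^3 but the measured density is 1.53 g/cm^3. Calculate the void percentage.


Void% = (rho_theo - rho_actual)/rho_theo * 100 = (1.6 - 1.53)/1.6 * 100 = 4.38%

4.38%


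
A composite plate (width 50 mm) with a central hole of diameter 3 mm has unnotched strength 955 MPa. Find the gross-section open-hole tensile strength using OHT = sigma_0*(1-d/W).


OHT = sigma_0*(1-d/W) = 955*(1-3/50) = 897.7 MPa

897.7 MPa


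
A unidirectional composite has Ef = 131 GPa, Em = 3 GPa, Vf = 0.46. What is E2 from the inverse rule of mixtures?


1/E2 = Vf/Ef + (1-Vf)/Em = 0.46/131 + 0.54/3
E2 = 5.45 GPa

5.45 GPa


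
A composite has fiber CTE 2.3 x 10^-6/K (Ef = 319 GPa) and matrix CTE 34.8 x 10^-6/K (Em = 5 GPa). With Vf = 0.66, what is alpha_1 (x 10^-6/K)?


E1 = Ef*Vf + Em*(1-Vf) = 212.24
alpha_1 = (alpha_f*Ef*Vf + alpha_m*Em*(1-Vf))/E1 = 2.56 x 10^-6/K

2.56 x 10^-6/K


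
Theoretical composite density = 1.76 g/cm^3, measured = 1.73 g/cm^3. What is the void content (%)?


Void% = (rho_theo - rho_actual)/rho_theo * 100 = (1.76 - 1.73)/1.76 * 100 = 1.7%

1.7%


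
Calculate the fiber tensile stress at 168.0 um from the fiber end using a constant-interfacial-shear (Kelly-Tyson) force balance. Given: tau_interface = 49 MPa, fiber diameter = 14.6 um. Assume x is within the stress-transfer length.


Force balance: sigma_f * (pi*d^2/4) = tau * (pi*d) * x  ->  sigma_f = 4 * tau * x / d
sigma_f = 4 * 49 * 168.0 / 14.6 = 2255.3 MPa

2255.3 MPa


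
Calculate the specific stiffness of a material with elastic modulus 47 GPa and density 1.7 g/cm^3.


Specific stiffness = E/rho = 47/1.7 = 27.6 GPa/(g/cm^3)

27.6 GPa/(g/cm^3)


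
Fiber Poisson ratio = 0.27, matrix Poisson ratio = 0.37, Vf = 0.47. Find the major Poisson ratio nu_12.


nu_12 = nu_f*Vf + nu_m*(1-Vf) = 0.27*0.47 + 0.37*0.53 = 0.323

0.323


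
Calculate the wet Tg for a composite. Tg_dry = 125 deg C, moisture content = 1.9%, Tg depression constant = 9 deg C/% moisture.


Tg_wet = Tg_dry - k*moisture = 125 - 9*1.9 = 107.9 deg C

107.9 deg C


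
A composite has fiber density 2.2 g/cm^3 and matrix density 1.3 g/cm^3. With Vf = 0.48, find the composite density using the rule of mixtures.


rho_c = rho_f*Vf + rho_m*(1-Vf) = 2.2*0.48 + 1.3*0.52 = 1.732 g/cm^3

1.732 g/cm^3


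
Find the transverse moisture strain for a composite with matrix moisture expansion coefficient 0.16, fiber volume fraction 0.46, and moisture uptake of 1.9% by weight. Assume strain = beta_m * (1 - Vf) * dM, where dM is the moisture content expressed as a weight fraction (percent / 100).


dM = 1.9/100 = 0.019
strain = beta_m * (1-Vf) * dM = 0.16 * 0.54 * 0.019 = 0.0016416

0.0016416


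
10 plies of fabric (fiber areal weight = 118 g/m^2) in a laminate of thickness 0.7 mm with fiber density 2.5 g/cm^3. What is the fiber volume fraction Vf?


Vf = n * FAW / (rho_f * h * 1000) = 10 * 118 / (2.5 * 0.7 * 1000) = 0.6743

0.6743


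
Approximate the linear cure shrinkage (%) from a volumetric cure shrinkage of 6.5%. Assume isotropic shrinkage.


Linear shrinkage ≈ vol_shrink/3 = 6.5/3 = 2.167%

2.167%


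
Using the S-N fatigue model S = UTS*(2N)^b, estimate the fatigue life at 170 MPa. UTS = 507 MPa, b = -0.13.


N = 0.5 * (S/UTS)^(1/b) = 0.5 * (170/507)^(1/-0.13) = 2235.7546 cycles

2235.7546 cycles


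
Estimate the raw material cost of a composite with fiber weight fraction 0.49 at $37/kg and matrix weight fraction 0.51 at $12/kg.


Cost = cost_f*Wf + cost_m*Wm = 37*0.49 + 12*0.51 = $24.25/kg

$24.25/kg


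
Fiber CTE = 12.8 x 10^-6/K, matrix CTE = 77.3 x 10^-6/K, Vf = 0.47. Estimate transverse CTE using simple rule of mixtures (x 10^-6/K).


alpha_2 = alpha_f*Vf + alpha_m*(1-Vf) = 12.8*0.47 + 77.3*0.53 = 47.0 x 10^-6/K

47.0 x 10^-6/K


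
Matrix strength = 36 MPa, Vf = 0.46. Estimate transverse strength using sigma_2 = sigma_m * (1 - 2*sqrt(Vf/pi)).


factor = 1 - 2*sqrt(0.46/pi) = 0.2347
sigma_2 = 36 * 0.2347 = 8.45 MPa

8.45 MPa


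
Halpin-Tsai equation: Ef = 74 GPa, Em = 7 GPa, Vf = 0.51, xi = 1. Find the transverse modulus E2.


eta = (Ef/Em - 1)/(Ef/Em + xi) = (10.5714 - 1)/(10.5714 + 1) = 0.8272
E2 = Em*(1+xi*eta*Vf)/(1-eta*Vf) = 17.22 GPa

17.22 GPa


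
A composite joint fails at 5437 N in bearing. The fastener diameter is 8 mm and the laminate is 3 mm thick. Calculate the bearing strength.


sigma_br = F/(d*h) = 5437/(8*3) = 226.5 MPa

226.5 MPa


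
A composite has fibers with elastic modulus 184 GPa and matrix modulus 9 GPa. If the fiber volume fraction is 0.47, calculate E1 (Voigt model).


E1 = Ef*Vf + Em*(1-Vf) = 184*0.47 + 9*0.53 = 91.25 GPa

91.25 GPa


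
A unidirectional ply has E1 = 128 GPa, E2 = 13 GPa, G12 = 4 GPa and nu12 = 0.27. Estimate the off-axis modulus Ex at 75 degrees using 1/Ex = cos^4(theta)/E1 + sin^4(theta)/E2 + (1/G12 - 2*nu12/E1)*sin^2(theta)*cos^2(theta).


cos^4(75) = 0.004487, sin^4(75) = 0.870513, sin^2(75)*cos^2(75) = 0.0625
1/G12 - 2*nu12/E1 = 1/4 - 2*0.27/128 = 0.245781 GPa^-1
1/Ex = 0.004487/128 + 0.870513/13 + 0.245781*0.0625 = 0.0823589 GPa^-1
Ex = 12.14 GPa

12.14 GPa


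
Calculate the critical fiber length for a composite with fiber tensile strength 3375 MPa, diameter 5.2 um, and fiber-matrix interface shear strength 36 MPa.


Lc = sigma_f * d / (2 * tau_i) = 3375 * 5.2 / (2 * 36) = 243.8 um

243.8 um


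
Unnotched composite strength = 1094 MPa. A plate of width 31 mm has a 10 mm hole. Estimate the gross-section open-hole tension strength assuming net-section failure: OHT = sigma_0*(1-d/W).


OHT = sigma_0*(1-d/W) = 1094*(1-10/31) = 741.1 MPa

741.1 MPa


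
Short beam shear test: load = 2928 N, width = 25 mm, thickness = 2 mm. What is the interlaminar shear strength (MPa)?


ILSS = 3F/(4bh) = 3*2928/(4*25*2) = 43.92 MPa

43.92 MPa


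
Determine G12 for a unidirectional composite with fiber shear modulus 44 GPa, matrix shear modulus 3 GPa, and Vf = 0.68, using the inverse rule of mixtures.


1/G12 = Vf/Gf + (1-Vf)/Gm = 0.68/44 + 0.32/3
G12 = 8.19 GPa

8.19 GPa


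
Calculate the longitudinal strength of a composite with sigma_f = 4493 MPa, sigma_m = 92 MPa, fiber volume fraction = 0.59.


sigma_1 = sigma_f*Vf + sigma_m*(1-Vf) = 4493*0.59 + 92*0.41 = 2688.6 MPa

2688.6 MPa


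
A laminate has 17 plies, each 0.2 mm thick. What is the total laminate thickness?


h = n * t_ply = 17 * 0.2 = 3.4 mm

3.4 mm


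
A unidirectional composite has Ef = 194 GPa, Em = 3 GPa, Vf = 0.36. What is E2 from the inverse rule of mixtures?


1/E2 = Vf/Ef + (1-Vf)/Em = 0.36/194 + 0.64/3
E2 = 4.65 GPa

4.65 GPa


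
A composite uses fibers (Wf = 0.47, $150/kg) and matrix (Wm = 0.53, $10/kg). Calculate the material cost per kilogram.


Cost = cost_f*Wf + cost_m*Wm = 150*0.47 + 10*0.53 = $75.8/kg

$75.8/kg


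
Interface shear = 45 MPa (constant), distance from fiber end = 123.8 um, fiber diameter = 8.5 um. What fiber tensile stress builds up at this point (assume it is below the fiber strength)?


Force balance: sigma_f * (pi*d^2/4) = tau * (pi*d) * x  ->  sigma_f = 4 * tau * x / d
sigma_f = 4 * 45 * 123.8 / 8.5 = 2621.6 MPa

2621.6 MPa


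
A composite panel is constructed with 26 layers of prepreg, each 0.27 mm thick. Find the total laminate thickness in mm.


h = n * t_ply = 26 * 0.27 = 7.02 mm

7.02 mm


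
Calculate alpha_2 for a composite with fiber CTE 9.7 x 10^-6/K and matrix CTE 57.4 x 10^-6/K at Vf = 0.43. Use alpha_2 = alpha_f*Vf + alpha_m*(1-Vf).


alpha_2 = alpha_f*Vf + alpha_m*(1-Vf) = 9.7*0.43 + 57.4*0.57 = 36.9 x 10^-6/K

36.9 x 10^-6/K


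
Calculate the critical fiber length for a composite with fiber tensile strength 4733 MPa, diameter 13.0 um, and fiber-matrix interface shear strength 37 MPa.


Lc = sigma_f * d / (2 * tau_i) = 4733 * 13.0 / (2 * 37) = 831.5 um

831.5 um


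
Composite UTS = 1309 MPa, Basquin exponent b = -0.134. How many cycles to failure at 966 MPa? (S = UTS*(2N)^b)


N = 0.5 * (S/UTS)^(1/b) = 0.5 * (966/1309)^(1/-0.134) = 4.8280 cycles

4.8280 cycles


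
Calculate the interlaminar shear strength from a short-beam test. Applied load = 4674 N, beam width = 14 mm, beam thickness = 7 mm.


ILSS = 3F/(4bh) = 3*4674/(4*14*7) = 35.77 MPa

35.77 MPa


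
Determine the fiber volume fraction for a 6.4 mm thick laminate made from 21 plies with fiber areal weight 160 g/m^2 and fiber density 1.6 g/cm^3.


Vf = n * FAW / (rho_f * h * 1000) = 21 * 160 / (1.6 * 6.4 * 1000) = 0.3281

0.3281


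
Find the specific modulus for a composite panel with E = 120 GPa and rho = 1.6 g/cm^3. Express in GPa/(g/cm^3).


Specific stiffness = E/rho = 120/1.6 = 75.0 GPa/(g/cm^3)

75.0 GPa/(g/cm^3)


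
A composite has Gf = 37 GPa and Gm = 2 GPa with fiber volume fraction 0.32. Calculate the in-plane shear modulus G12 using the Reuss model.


1/G12 = Vf/Gf + (1-Vf)/Gm = 0.32/37 + 0.68/2
G12 = 2.87 GPa

2.87 GPa


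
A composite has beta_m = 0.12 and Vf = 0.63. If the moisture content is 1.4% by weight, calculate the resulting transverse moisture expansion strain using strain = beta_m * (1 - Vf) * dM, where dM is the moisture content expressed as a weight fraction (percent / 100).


dM = 1.4/100 = 0.014
strain = beta_m * (1-Vf) * dM = 0.12 * 0.37 * 0.014 = 0.0006216

0.0006216


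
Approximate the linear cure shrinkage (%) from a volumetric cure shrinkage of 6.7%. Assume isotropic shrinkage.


Linear shrinkage ≈ vol_shrink/3 = 6.7/3 = 2.233%

2.233%


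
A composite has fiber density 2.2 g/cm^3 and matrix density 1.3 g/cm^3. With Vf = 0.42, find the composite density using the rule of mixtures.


rho_c = rho_f*Vf + rho_m*(1-Vf) = 2.2*0.42 + 1.3*0.58 = 1.678 g/cm^3

1.678 g/cm^3


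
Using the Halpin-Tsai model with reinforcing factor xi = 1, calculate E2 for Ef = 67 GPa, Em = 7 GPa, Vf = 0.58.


eta = (Ef/Em - 1)/(Ef/Em + xi) = (9.5714 - 1)/(9.5714 + 1) = 0.8108
E2 = Em*(1+xi*eta*Vf)/(1-eta*Vf) = 19.43 GPa

19.43 GPa


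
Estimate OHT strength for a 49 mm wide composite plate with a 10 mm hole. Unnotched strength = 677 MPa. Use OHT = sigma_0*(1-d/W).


OHT = sigma_0*(1-d/W) = 677*(1-10/49) = 538.8 MPa

538.8 MPa


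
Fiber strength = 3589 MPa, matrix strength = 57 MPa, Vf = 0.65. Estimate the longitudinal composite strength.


sigma_1 = sigma_f*Vf + sigma_m*(1-Vf) = 3589*0.65 + 57*0.35 = 2352.8 MPa

2352.8 MPa


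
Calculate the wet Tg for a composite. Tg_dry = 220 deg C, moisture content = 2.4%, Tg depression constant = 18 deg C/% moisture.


Tg_wet = Tg_dry - k*moisture = 220 - 18*2.4 = 176.8 deg C

176.8 deg C


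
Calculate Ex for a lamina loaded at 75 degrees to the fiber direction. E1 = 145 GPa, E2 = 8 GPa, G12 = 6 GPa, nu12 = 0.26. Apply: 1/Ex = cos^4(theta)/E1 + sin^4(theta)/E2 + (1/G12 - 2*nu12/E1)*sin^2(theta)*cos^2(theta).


cos^4(75) = 0.004487, sin^4(75) = 0.870513, sin^2(75)*cos^2(75) = 0.0625
1/G12 - 2*nu12/E1 = 1/6 - 2*0.26/145 = 0.16308 GPa^-1
1/Ex = 0.004487/145 + 0.870513/8 + 0.16308*0.0625 = 0.1190376 GPa^-1
Ex = 8.4 GPa

8.4 GPa


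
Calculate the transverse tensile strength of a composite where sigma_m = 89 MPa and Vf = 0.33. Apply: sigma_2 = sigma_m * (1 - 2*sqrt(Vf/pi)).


factor = 1 - 2*sqrt(0.33/pi) = 0.3518
sigma_2 = 89 * 0.3518 = 31.31 MPa

31.31 MPa


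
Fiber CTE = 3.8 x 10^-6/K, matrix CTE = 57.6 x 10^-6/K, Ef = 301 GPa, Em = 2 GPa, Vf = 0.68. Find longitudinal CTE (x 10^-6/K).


E1 = Ef*Vf + Em*(1-Vf) = 205.32
alpha_1 = (alpha_f*Ef*Vf + alpha_m*Em*(1-Vf))/E1 = 3.97 x 10^-6/K

3.97 x 10^-6/K


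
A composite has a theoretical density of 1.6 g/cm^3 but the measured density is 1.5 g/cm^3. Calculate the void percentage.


Void% = (rho_theo - rho_actual)/rho_theo * 100 = (1.6 - 1.5)/1.6 * 100 = 6.25%

6.25%


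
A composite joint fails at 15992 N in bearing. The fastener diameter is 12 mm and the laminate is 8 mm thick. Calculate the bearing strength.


sigma_br = F/(d*h) = 15992/(12*8) = 166.6 MPa

166.6 MPa


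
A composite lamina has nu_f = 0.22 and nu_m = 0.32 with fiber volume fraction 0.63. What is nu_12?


nu_12 = nu_f*Vf + nu_m*(1-Vf) = 0.22*0.63 + 0.32*0.37 = 0.257

0.257


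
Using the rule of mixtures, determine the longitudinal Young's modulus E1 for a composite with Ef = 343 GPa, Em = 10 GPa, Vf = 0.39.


E1 = Ef*Vf + Em*(1-Vf) = 343*0.39 + 10*0.61 = 139.87 GPa

139.87 GPa


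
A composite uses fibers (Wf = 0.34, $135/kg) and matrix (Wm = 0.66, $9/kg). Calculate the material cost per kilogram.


Cost = cost_f*Wf + cost_m*Wm = 135*0.34 + 9*0.66 = $51.84/kg

$51.84/kg


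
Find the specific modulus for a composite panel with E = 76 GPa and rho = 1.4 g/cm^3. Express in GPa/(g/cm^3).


Specific stiffness = E/rho = 76/1.4 = 54.3 GPa/(g/cm^3)

54.3 GPa/(g/cm^3)


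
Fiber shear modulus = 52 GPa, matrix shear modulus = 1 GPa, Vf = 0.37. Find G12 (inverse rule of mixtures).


1/G12 = Vf/Gf + (1-Vf)/Gm = 0.37/52 + 0.63/1
G12 = 1.57 GPa

1.57 GPa


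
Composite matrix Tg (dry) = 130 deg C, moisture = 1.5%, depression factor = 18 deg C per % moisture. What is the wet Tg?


Tg_wet = Tg_dry - k*moisture = 130 - 18*1.5 = 103.0 deg C

103.0 deg C


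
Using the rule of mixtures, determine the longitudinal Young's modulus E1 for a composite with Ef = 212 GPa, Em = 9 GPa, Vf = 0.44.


E1 = Ef*Vf + Em*(1-Vf) = 212*0.44 + 9*0.56 = 98.32 GPa

98.32 GPa


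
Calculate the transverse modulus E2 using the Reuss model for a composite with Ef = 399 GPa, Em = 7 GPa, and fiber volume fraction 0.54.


1/E2 = Vf/Ef + (1-Vf)/Em = 0.54/399 + 0.46/7
E2 = 14.91 GPa

14.91 GPa


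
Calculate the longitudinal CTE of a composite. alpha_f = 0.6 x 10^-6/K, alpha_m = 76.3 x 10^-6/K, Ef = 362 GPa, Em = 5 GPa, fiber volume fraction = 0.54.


E1 = Ef*Vf + Em*(1-Vf) = 197.78
alpha_1 = (alpha_f*Ef*Vf + alpha_m*Em*(1-Vf))/E1 = 1.48 x 10^-6/K

1.48 x 10^-6/K


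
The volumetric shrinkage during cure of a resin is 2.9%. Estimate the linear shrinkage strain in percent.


Linear shrinkage ≈ vol_shrink/3 = 2.9/3 = 0.967%

0.967%


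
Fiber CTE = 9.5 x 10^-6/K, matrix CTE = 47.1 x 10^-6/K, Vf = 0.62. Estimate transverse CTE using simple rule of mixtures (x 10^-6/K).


alpha_2 = alpha_f*Vf + alpha_m*(1-Vf) = 9.5*0.62 + 47.1*0.38 = 23.8 x 10^-6/K

23.8 x 10^-6/K


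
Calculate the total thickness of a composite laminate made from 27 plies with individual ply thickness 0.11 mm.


h = n * t_ply = 27 * 0.11 = 2.97 mm

2.97 mm


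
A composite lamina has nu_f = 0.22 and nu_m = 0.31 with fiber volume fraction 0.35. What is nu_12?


nu_12 = nu_f*Vf + nu_m*(1-Vf) = 0.22*0.35 + 0.31*0.65 = 0.2785

0.2785


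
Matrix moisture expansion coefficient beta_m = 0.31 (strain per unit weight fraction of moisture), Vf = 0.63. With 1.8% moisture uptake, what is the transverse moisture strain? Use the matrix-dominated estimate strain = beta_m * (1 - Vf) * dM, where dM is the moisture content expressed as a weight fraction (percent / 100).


dM = 1.8/100 = 0.018
strain = beta_m * (1-Vf) * dM = 0.31 * 0.37 * 0.018 = 0.0020646

0.0020646


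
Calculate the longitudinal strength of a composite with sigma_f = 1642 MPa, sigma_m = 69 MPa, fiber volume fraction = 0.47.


sigma_1 = sigma_f*Vf + sigma_m*(1-Vf) = 1642*0.47 + 69*0.53 = 808.3 MPa

808.3 MPa


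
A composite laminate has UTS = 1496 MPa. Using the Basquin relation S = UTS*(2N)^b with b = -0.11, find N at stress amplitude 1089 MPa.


N = 0.5 * (S/UTS)^(1/b) = 0.5 * (1089/1496)^(1/-0.11) = 8.9669 cycles

8.9669 cycles


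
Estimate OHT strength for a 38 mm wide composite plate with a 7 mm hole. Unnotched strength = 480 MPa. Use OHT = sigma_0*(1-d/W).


OHT = sigma_0*(1-d/W) = 480*(1-7/38) = 391.6 MPa

391.6 MPa


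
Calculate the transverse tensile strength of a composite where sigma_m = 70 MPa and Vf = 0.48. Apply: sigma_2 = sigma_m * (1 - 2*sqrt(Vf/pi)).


factor = 1 - 2*sqrt(0.48/pi) = 0.2182
sigma_2 = 70 * 0.2182 = 15.28 MPa

15.28 MPa


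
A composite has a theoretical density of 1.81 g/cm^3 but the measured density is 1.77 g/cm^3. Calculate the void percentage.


Void% = (rho_theo - rho_actual)/rho_theo * 100 = (1.81 - 1.77)/1.81 * 100 = 2.21%

2.21%


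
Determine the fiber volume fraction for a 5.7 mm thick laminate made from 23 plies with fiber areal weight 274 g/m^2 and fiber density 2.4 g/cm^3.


Vf = n * FAW / (rho_f * h * 1000) = 23 * 274 / (2.4 * 5.7 * 1000) = 0.4607

0.4607


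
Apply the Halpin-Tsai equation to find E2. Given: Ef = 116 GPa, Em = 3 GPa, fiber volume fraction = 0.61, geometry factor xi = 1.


eta = (Ef/Em - 1)/(Ef/Em + xi) = (38.6667 - 1)/(38.6667 + 1) = 0.9496
E2 = Em*(1+xi*eta*Vf)/(1-eta*Vf) = 11.26 GPa

11.26 GPa


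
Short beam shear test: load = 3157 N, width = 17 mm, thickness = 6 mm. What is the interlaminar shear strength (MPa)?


ILSS = 3F/(4bh) = 3*3157/(4*17*6) = 23.21 MPa

23.21 MPa


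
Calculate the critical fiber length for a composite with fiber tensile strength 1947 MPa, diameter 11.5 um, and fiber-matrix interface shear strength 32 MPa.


Lc = sigma_f * d / (2 * tau_i) = 1947 * 11.5 / (2 * 32) = 349.9 um

349.9 um


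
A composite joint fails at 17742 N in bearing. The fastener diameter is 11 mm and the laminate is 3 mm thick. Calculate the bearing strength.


sigma_br = F/(d*h) = 17742/(11*3) = 537.6 MPa

537.6 MPa


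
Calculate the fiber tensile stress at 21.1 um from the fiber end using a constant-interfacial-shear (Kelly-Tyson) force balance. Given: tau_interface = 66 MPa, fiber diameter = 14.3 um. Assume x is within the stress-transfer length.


Force balance: sigma_f * (pi*d^2/4) = tau * (pi*d) * x  ->  sigma_f = 4 * tau * x / d
sigma_f = 4 * 66 * 21.1 / 14.3 = 389.5 MPa

389.5 MPa


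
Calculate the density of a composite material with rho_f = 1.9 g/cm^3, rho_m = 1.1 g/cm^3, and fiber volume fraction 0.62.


rho_c = rho_f*Vf + rho_m*(1-Vf) = 1.9*0.62 + 1.1*0.38 = 1.596 g/cm^3

1.596 g/cm^3


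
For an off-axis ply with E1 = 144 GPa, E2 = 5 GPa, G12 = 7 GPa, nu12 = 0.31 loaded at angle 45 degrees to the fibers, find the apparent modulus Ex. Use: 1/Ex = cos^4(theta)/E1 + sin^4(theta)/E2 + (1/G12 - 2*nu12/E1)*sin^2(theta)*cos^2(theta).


cos^4(45) = 0.25, sin^4(45) = 0.25, sin^2(45)*cos^2(45) = 0.25
1/G12 - 2*nu12/E1 = 1/7 - 2*0.31/144 = 0.138552 GPa^-1
1/Ex = 0.25/144 + 0.25/5 + 0.138552*0.25 = 0.086374 GPa^-1
Ex = 11.58 GPa

11.58 GPa


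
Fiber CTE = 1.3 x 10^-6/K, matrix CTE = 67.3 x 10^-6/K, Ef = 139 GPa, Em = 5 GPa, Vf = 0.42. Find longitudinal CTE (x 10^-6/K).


E1 = Ef*Vf + Em*(1-Vf) = 61.28
alpha_1 = (alpha_f*Ef*Vf + alpha_m*Em*(1-Vf))/E1 = 4.42 x 10^-6/K

4.42 x 10^-6/K


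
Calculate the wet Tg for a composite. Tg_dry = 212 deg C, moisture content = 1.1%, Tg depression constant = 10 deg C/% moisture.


Tg_wet = Tg_dry - k*moisture = 212 - 10*1.1 = 201.0 deg C

201.0 deg C


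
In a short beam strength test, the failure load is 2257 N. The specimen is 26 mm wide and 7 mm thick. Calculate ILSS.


ILSS = 3F/(4bh) = 3*2257/(4*26*7) = 9.3 MPa

9.3 MPa


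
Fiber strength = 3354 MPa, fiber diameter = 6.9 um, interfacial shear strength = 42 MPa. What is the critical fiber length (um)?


Lc = sigma_f * d / (2 * tau_i) = 3354 * 6.9 / (2 * 42) = 275.5 um

275.5 um


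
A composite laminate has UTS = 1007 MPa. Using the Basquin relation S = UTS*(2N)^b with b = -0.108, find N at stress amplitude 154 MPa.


N = 0.5 * (S/UTS)^(1/b) = 0.5 * (154/1007)^(1/-0.108) = 1.7782e+07 cycles

1.7782e+07 cycles


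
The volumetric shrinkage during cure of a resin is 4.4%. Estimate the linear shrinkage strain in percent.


Linear shrinkage ≈ vol_shrink/3 = 4.4/3 = 1.467%

1.467%


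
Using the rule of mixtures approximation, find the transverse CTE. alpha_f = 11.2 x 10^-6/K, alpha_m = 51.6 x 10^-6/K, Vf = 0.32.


alpha_2 = alpha_f*Vf + alpha_m*(1-Vf) = 11.2*0.32 + 51.6*0.68 = 38.7 x 10^-6/K

38.7 x 10^-6/K


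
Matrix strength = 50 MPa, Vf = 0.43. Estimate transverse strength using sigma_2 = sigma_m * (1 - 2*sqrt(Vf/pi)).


factor = 1 - 2*sqrt(0.43/pi) = 0.2601
sigma_2 = 50 * 0.2601 = 13.0 MPa

13.0 MPa


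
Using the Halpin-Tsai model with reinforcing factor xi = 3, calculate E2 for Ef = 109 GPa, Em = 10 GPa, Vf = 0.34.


eta = (Ef/Em - 1)/(Ef/Em + xi) = (10.9 - 1)/(10.9 + 3) = 0.7122
E2 = Em*(1+xi*eta*Vf)/(1-eta*Vf) = 22.78 GPa

22.78 GPa


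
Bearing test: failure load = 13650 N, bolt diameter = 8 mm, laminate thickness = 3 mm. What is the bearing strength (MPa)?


sigma_br = F/(d*h) = 13650/(8*3) = 568.8 MPa

568.8 MPa


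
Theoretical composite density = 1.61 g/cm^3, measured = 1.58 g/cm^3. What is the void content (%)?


Void% = (rho_theo - rho_actual)/rho_theo * 100 = (1.61 - 1.58)/1.61 * 100 = 1.86%

1.86%


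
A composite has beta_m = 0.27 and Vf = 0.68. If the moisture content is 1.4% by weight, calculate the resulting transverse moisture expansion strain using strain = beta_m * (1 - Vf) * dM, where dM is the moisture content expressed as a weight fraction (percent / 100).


dM = 1.4/100 = 0.014
strain = beta_m * (1-Vf) * dM = 0.27 * 0.32 * 0.014 = 0.0012096

0.0012096


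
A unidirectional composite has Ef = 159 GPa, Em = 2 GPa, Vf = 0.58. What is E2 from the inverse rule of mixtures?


1/E2 = Vf/Ef + (1-Vf)/Em = 0.58/159 + 0.42/2
E2 = 4.68 GPa

4.68 GPa


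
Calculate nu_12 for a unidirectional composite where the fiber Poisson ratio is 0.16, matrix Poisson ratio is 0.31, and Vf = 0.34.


nu_12 = nu_f*Vf + nu_m*(1-Vf) = 0.16*0.34 + 0.31*0.66 = 0.259

0.259


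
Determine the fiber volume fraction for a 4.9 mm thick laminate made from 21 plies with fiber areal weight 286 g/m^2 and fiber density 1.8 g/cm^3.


Vf = n * FAW / (rho_f * h * 1000) = 21 * 286 / (1.8 * 4.9 * 1000) = 0.681

0.681


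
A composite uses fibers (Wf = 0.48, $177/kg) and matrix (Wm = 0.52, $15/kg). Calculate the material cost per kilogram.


Cost = cost_f*Wf + cost_m*Wm = 177*0.48 + 15*0.52 = $92.76/kg

$92.76/kg


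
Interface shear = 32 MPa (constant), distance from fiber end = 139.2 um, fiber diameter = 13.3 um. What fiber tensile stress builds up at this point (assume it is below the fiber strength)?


Force balance: sigma_f * (pi*d^2/4) = tau * (pi*d) * x  ->  sigma_f = 4 * tau * x / d
sigma_f = 4 * 32 * 139.2 / 13.3 = 1339.7 MPa

1339.7 MPa


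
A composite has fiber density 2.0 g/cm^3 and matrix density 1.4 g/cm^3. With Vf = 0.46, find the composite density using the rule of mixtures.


rho_c = rho_f*Vf + rho_m*(1-Vf) = 2.0*0.46 + 1.4*0.54 = 1.676 g/cm^3

1.676 g/cm^3


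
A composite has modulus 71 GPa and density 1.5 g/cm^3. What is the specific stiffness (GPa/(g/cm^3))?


Specific stiffness = E/rho = 71/1.5 = 47.3 GPa/(g/cm^3)

47.3 GPa/(g/cm^3)


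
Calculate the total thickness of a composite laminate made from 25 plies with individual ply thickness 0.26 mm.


h = n * t_ply = 25 * 0.26 = 6.5 mm

6.5 mm


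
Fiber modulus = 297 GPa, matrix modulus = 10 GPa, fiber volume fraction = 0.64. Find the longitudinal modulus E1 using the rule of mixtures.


E1 = Ef*Vf + Em*(1-Vf) = 297*0.64 + 10*0.36 = 193.68 GPa

193.68 GPa


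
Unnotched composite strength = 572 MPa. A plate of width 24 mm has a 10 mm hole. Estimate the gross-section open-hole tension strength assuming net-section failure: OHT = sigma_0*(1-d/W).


OHT = sigma_0*(1-d/W) = 572*(1-10/24) = 333.7 MPa

333.7 MPa


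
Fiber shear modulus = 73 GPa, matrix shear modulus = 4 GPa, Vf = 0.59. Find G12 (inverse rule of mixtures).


1/G12 = Vf/Gf + (1-Vf)/Gm = 0.59/73 + 0.41/4
G12 = 9.04 GPa

9.04 GPa


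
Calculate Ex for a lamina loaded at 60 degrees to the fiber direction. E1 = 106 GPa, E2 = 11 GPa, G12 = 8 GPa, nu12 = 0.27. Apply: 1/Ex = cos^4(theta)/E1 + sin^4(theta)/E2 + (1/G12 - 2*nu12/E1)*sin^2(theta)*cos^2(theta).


cos^4(60) = 0.0625, sin^4(60) = 0.5625, sin^2(60)*cos^2(60) = 0.1875
1/G12 - 2*nu12/E1 = 1/8 - 2*0.27/106 = 0.119906 GPa^-1
1/Ex = 0.0625/106 + 0.5625/11 + 0.119906*0.1875 = 0.0742083 GPa^-1
Ex = 13.48 GPa

13.48 GPa


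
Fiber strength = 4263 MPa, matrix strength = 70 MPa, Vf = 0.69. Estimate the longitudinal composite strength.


sigma_1 = sigma_f*Vf + sigma_m*(1-Vf) = 4263*0.69 + 70*0.31 = 2963.2 MPa

2963.2 MPa


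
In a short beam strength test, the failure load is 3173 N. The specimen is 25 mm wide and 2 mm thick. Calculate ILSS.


ILSS = 3F/(4bh) = 3*3173/(4*25*2) = 47.6 MPa

47.6 MPa


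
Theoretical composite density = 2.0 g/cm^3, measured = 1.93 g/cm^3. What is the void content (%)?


Void% = (rho_theo - rho_actual)/rho_theo * 100 = (2.0 - 1.93)/2.0 * 100 = 3.5%

3.5%


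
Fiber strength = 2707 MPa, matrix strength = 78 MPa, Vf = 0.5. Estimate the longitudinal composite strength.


sigma_1 = sigma_f*Vf + sigma_m*(1-Vf) = 2707*0.5 + 78*0.5 = 1392.5 MPa

1392.5 MPa


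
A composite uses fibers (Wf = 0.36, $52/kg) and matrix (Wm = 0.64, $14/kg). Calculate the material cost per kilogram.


Cost = cost_f*Wf + cost_m*Wm = 52*0.36 + 14*0.64 = $27.68/kg

$27.68/kg


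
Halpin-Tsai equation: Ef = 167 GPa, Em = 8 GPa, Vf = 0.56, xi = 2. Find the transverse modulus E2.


eta = (Ef/Em - 1)/(Ef/Em + xi) = (20.875 - 1)/(20.875 + 2) = 0.8689
E2 = Em*(1+xi*eta*Vf)/(1-eta*Vf) = 30.74 GPa

30.74 GPa


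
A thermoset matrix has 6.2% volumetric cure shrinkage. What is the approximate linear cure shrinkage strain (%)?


Linear shrinkage ≈ vol_shrink/3 = 6.2/3 = 2.067%

2.067%


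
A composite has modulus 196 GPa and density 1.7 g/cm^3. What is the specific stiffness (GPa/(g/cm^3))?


Specific stiffness = E/rho = 196/1.7 = 115.3 GPa/(g/cm^3)

115.3 GPa/(g/cm^3)


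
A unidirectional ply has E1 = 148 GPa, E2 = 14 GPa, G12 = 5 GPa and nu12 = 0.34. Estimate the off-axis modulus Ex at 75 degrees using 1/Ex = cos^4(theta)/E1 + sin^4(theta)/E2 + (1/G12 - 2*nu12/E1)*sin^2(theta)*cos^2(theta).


cos^4(75) = 0.004487, sin^4(75) = 0.870513, sin^2(75)*cos^2(75) = 0.0625
1/G12 - 2*nu12/E1 = 1/5 - 2*0.34/148 = 0.195405 GPa^-1
1/Ex = 0.004487/148 + 0.870513/14 + 0.195405*0.0625 = 0.0744226 GPa^-1
Ex = 13.44 GPa

13.44 GPa


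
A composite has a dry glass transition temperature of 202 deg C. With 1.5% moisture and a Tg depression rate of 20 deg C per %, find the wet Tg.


Tg_wet = Tg_dry - k*moisture = 202 - 20*1.5 = 172.0 deg C

172.0 deg C


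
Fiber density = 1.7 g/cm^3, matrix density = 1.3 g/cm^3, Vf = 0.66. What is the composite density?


rho_c = rho_f*Vf + rho_m*(1-Vf) = 1.7*0.66 + 1.3*0.34 = 1.564 g/cm^3

1.564 g/cm^3


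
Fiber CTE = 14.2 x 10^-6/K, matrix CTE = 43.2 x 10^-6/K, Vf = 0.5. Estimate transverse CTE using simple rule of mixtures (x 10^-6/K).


alpha_2 = alpha_f*Vf + alpha_m*(1-Vf) = 14.2*0.5 + 43.2*0.5 = 28.7 x 10^-6/K

28.7 x 10^-6/K


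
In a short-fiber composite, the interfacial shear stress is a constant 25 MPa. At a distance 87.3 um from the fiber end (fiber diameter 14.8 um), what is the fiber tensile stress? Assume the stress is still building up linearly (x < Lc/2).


Force balance: sigma_f * (pi*d^2/4) = tau * (pi*d) * x  ->  sigma_f = 4 * tau * x / d
sigma_f = 4 * 25 * 87.3 / 14.8 = 589.9 MPa

589.9 MPa


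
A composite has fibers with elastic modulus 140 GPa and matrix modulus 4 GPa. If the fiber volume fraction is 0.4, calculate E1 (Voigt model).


E1 = Ef*Vf + Em*(1-Vf) = 140*0.4 + 4*0.6 = 58.4 GPa

58.4 GPa


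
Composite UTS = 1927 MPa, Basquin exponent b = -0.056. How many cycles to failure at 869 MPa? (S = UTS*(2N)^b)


N = 0.5 * (S/UTS)^(1/b) = 0.5 * (869/1927)^(1/-0.056) = 750025.5252 cycles

750025.5252 cycles


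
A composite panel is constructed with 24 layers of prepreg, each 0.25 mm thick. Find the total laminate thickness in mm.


h = n * t_ply = 24 * 0.25 = 6.0 mm

6.0 mm


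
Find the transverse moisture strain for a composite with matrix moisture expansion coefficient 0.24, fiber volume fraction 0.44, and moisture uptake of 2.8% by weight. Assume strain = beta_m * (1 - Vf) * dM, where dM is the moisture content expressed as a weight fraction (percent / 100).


dM = 2.8/100 = 0.028
strain = beta_m * (1-Vf) * dM = 0.24 * 0.56 * 0.028 = 0.0037632

0.0037632


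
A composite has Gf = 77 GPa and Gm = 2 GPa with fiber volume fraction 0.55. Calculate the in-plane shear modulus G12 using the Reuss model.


1/G12 = Vf/Gf + (1-Vf)/Gm = 0.55/77 + 0.45/2
G12 = 4.31 GPa

4.31 GPa


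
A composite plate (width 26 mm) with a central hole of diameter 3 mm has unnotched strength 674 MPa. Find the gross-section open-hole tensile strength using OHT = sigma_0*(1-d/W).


OHT = sigma_0*(1-d/W) = 674*(1-3/26) = 596.2 MPa

596.2 MPa


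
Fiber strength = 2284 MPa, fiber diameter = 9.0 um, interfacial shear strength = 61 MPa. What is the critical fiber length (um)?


Lc = sigma_f * d / (2 * tau_i) = 2284 * 9.0 / (2 * 61) = 168.5 um

168.5 um


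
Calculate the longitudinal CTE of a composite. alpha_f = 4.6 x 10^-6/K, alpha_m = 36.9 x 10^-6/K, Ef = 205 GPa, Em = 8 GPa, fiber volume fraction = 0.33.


E1 = Ef*Vf + Em*(1-Vf) = 73.01
alpha_1 = (alpha_f*Ef*Vf + alpha_m*Em*(1-Vf))/E1 = 6.97 x 10^-6/K

6.97 x 10^-6/K


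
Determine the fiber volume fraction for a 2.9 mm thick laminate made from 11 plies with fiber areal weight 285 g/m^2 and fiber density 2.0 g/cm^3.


Vf = n * FAW / (rho_f * h * 1000) = 11 * 285 / (2.0 * 2.9 * 1000) = 0.5405

0.5405


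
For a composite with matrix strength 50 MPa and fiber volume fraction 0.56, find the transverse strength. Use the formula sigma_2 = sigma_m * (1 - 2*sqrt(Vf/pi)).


factor = 1 - 2*sqrt(0.56/pi) = 0.1556
sigma_2 = 50 * 0.1556 = 7.78 MPa

7.78 MPa


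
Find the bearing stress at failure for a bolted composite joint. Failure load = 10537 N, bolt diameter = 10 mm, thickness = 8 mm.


sigma_br = F/(d*h) = 10537/(10*8) = 131.7 MPa

131.7 MPa


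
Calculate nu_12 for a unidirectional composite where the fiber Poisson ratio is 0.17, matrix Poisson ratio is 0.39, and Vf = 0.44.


nu_12 = nu_f*Vf + nu_m*(1-Vf) = 0.17*0.44 + 0.39*0.56 = 0.2932

0.2932


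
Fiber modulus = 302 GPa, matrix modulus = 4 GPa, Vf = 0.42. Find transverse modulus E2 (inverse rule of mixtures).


1/E2 = Vf/Ef + (1-Vf)/Em = 0.42/302 + 0.58/4
E2 = 6.83 GPa

6.83 GPa


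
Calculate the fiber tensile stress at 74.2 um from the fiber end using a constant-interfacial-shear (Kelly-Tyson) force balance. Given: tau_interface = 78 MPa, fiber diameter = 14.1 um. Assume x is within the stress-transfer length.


Force balance: sigma_f * (pi*d^2/4) = tau * (pi*d) * x  ->  sigma_f = 4 * tau * x / d
sigma_f = 4 * 78 * 74.2 / 14.1 = 1641.9 MPa

1641.9 MPa


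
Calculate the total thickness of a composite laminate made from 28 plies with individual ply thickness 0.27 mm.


h = n * t_ply = 28 * 0.27 = 7.56 mm

7.56 mm


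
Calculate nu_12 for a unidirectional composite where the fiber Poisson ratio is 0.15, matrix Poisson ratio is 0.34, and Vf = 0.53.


nu_12 = nu_f*Vf + nu_m*(1-Vf) = 0.15*0.53 + 0.34*0.47 = 0.2393

0.2393


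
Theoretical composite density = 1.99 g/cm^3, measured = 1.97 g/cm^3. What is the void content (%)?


Void% = (rho_theo - rho_actual)/rho_theo * 100 = (1.99 - 1.97)/1.99 * 100 = 1.01%

1.01%


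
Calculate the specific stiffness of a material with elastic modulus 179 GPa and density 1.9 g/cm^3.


Specific stiffness = E/rho = 179/1.9 = 94.2 GPa/(g/cm^3)

94.2 GPa/(g/cm^3)


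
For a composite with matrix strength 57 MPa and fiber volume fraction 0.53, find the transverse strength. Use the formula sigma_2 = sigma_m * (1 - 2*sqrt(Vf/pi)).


factor = 1 - 2*sqrt(0.53/pi) = 0.1785
sigma_2 = 57 * 0.1785 = 10.18 MPa

10.18 MPa


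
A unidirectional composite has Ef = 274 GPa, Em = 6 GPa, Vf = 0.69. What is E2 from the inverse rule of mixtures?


1/E2 = Vf/Ef + (1-Vf)/Em = 0.69/274 + 0.31/6
E2 = 18.46 GPa

18.46 GPa


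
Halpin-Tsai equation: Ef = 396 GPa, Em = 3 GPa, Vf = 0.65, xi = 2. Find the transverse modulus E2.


eta = (Ef/Em - 1)/(Ef/Em + xi) = (132.0 - 1)/(132.0 + 2) = 0.9776
E2 = Em*(1+xi*eta*Vf)/(1-eta*Vf) = 18.69 GPa

18.69 GPa


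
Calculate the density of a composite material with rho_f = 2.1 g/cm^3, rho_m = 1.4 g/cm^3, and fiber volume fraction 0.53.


rho_c = rho_f*Vf + rho_m*(1-Vf) = 2.1*0.53 + 1.4*0.47 = 1.771 g/cm^3

1.771 g/cm^3


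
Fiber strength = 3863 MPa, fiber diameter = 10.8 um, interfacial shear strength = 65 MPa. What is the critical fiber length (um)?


Lc = sigma_f * d / (2 * tau_i) = 3863 * 10.8 / (2 * 65) = 320.9 um

320.9 um


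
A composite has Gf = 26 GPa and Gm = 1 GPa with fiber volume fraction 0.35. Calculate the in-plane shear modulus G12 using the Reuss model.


1/G12 = Vf/Gf + (1-Vf)/Gm = 0.35/26 + 0.65/1
G12 = 1.51 GPa

1.51 GPa


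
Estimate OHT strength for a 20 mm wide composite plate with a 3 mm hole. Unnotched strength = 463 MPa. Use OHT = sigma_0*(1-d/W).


OHT = sigma_0*(1-d/W) = 463*(1-3/20) = 393.6 MPa

393.6 MPa


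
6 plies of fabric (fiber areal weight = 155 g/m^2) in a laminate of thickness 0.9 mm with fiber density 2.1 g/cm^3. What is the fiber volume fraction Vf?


Vf = n * FAW / (rho_f * h * 1000) = 6 * 155 / (2.1 * 0.9 * 1000) = 0.4921

0.4921


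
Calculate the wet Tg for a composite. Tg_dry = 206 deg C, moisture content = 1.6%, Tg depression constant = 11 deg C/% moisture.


Tg_wet = Tg_dry - k*moisture = 206 - 11*1.6 = 188.4 deg C

188.4 deg C


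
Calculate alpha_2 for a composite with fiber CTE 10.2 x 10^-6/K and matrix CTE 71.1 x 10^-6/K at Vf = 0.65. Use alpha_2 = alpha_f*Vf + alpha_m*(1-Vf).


alpha_2 = alpha_f*Vf + alpha_m*(1-Vf) = 10.2*0.65 + 71.1*0.35 = 31.5 x 10^-6/K

31.5 x 10^-6/K


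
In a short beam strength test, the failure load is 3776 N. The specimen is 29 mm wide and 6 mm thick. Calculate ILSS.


ILSS = 3F/(4bh) = 3*3776/(4*29*6) = 16.28 MPa

16.28 MPa


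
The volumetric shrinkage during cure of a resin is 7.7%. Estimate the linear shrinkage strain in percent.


Linear shrinkage ≈ vol_shrink/3 = 7.7/3 = 2.567%

2.567%


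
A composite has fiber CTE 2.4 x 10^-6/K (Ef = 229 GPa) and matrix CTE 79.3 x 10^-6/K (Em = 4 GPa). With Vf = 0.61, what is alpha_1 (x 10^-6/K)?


E1 = Ef*Vf + Em*(1-Vf) = 141.25
alpha_1 = (alpha_f*Ef*Vf + alpha_m*Em*(1-Vf))/E1 = 3.25 x 10^-6/K

3.25 x 10^-6/K


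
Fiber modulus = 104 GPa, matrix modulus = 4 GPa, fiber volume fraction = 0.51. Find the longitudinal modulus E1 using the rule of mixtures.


E1 = Ef*Vf + Em*(1-Vf) = 104*0.51 + 4*0.49 = 55.0 GPa

55.0 GPa


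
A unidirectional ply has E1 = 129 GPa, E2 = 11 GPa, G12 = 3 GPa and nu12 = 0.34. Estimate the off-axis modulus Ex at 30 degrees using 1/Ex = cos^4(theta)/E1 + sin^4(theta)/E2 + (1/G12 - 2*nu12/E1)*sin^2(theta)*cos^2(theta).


cos^4(30) = 0.5625, sin^4(30) = 0.0625, sin^2(30)*cos^2(30) = 0.1875
1/G12 - 2*nu12/E1 = 1/3 - 2*0.34/129 = 0.328062 GPa^-1
1/Ex = 0.5625/129 + 0.0625/11 + 0.328062*0.1875 = 0.0715539 GPa^-1
Ex = 13.98 GPa

13.98 GPa


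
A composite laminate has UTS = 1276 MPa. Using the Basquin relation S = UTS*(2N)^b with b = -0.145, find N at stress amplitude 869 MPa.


N = 0.5 * (S/UTS)^(1/b) = 0.5 * (869/1276)^(1/-0.145) = 7.0718 cycles

7.0718 cycles


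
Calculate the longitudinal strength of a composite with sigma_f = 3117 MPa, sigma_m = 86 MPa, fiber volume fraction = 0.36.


sigma_1 = sigma_f*Vf + sigma_m*(1-Vf) = 3117*0.36 + 86*0.64 = 1177.2 MPa

1177.2 MPa


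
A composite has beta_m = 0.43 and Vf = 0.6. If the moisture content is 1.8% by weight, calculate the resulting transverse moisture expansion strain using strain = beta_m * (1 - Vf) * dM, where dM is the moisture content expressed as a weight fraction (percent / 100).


dM = 1.8/100 = 0.018
strain = beta_m * (1-Vf) * dM = 0.43 * 0.4 * 0.018 = 0.003096

0.003096


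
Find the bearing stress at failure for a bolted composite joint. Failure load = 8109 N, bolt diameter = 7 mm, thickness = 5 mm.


sigma_br = F/(d*h) = 8109/(7*5) = 231.7 MPa

231.7 MPa


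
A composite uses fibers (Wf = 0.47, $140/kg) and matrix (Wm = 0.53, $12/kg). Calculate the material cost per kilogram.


Cost = cost_f*Wf + cost_m*Wm = 140*0.47 + 12*0.53 = $72.16/kg

$72.16/kg


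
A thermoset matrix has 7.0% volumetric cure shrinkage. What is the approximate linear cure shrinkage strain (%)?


Linear shrinkage ≈ vol_shrink/3 = 7.0/3 = 2.333%

2.333%


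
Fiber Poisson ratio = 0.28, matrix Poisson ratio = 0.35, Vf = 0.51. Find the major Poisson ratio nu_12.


nu_12 = nu_f*Vf + nu_m*(1-Vf) = 0.28*0.51 + 0.35*0.49 = 0.3143

0.3143


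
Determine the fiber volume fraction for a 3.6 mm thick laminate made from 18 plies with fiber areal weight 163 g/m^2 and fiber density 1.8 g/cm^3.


Vf = n * FAW / (rho_f * h * 1000) = 18 * 163 / (1.8 * 3.6 * 1000) = 0.4528

0.4528


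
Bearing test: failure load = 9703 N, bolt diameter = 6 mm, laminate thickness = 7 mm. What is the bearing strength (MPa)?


sigma_br = F/(d*h) = 9703/(6*7) = 231.0 MPa

231.0 MPa


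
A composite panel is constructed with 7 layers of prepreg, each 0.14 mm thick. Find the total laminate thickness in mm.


h = n * t_ply = 7 * 0.14 = 0.98 mm

0.98 mm


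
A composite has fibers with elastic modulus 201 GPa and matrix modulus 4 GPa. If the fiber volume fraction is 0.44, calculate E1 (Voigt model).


E1 = Ef*Vf + Em*(1-Vf) = 201*0.44 + 4*0.56 = 90.68 GPa

90.68 GPa


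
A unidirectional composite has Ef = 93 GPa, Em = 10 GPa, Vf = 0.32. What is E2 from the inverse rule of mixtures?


1/E2 = Vf/Ef + (1-Vf)/Em = 0.32/93 + 0.68/10
E2 = 14.0 GPa

14.0 GPa


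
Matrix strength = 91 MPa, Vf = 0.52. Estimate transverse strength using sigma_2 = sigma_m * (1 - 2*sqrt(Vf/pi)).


factor = 1 - 2*sqrt(0.52/pi) = 0.1863
sigma_2 = 91 * 0.1863 = 16.95 MPa

16.95 MPa


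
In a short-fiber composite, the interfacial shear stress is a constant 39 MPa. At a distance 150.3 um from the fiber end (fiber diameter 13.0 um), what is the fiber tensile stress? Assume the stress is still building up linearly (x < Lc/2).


Force balance: sigma_f * (pi*d^2/4) = tau * (pi*d) * x  ->  sigma_f = 4 * tau * x / d
sigma_f = 4 * 39 * 150.3 / 13.0 = 1803.6 MPa

1803.6 MPa


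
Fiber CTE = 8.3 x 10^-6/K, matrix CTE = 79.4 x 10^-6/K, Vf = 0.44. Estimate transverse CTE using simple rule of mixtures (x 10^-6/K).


alpha_2 = alpha_f*Vf + alpha_m*(1-Vf) = 8.3*0.44 + 79.4*0.56 = 48.1 x 10^-6/K

48.1 x 10^-6/K


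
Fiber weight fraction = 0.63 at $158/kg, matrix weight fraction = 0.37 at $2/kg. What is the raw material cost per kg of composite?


Cost = cost_f*Wf + cost_m*Wm = 158*0.63 + 2*0.37 = $100.28/kg

$100.28/kg


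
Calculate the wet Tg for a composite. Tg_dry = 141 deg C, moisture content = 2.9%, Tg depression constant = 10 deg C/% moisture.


Tg_wet = Tg_dry - k*moisture = 141 - 10*2.9 = 112.0 deg C

112.0 deg C


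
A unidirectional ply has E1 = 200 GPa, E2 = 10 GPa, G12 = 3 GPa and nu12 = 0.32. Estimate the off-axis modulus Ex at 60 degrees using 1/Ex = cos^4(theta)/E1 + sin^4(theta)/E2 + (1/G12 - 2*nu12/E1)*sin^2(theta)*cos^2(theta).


cos^4(60) = 0.0625, sin^4(60) = 0.5625, sin^2(60)*cos^2(60) = 0.1875
1/G12 - 2*nu12/E1 = 1/3 - 2*0.32/200 = 0.330133 GPa^-1
1/Ex = 0.0625/200 + 0.5625/10 + 0.330133*0.1875 = 0.1184625 GPa^-1
Ex = 8.44 GPa

8.44 GPa


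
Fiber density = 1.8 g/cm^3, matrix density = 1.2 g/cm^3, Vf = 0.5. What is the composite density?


rho_c = rho_f*Vf + rho_m*(1-Vf) = 1.8*0.5 + 1.2*0.5 = 1.5 g/cm^3

1.5 g/cm^3
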